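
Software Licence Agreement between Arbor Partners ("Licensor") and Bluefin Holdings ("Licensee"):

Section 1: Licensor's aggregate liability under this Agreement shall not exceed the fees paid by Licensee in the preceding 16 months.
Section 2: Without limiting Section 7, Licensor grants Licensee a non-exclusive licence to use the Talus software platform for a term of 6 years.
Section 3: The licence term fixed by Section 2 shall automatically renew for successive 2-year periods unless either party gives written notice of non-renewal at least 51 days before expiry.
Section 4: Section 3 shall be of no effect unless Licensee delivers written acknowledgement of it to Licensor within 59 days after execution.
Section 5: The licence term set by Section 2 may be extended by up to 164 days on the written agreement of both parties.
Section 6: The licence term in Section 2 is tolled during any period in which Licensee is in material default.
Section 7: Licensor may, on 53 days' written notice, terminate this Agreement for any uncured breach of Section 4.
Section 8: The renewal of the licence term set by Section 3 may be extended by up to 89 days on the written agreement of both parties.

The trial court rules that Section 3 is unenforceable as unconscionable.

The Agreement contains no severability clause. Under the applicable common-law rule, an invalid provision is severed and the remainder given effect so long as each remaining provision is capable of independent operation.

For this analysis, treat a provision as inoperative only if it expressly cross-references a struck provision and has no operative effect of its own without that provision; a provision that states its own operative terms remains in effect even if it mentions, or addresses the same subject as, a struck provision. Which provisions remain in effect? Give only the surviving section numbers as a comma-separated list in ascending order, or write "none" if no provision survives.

1, 2, 5, 6

Section 3 is struck. Section 4 has no operative effect of its own apart from Section 3 and is therefore inoperative. Section 8 has no operative effect of its own apart from Section 3 and is therefore inoperative. Section 7 operates only by reference to Section 4, so it falls with Section 4. Section 2 mentions Section 7 but its own obligation stands independently of Section 7, so Section 2 is not affected. Under the stated default rule, only provisions that cannot operate independently fall away; the rest are enforced. That leaves Section 1, Section 2, Section 5, and Section 6 in effect.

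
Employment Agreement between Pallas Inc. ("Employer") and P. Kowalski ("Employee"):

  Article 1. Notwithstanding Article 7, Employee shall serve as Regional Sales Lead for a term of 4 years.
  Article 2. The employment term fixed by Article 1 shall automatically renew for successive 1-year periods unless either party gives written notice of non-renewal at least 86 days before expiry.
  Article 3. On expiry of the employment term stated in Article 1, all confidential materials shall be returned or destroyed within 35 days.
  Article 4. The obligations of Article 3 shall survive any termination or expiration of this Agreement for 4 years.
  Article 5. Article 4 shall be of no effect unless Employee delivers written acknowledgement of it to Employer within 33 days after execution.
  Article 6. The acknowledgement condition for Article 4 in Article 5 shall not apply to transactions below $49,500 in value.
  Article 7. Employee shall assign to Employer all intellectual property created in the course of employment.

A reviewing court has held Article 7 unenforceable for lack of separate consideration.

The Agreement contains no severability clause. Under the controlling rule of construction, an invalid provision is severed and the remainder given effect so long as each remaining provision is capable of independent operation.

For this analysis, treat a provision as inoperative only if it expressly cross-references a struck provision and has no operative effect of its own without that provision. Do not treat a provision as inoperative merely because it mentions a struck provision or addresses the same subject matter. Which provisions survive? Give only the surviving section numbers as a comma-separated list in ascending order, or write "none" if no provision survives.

1, 2, 3, 4, 5, 6

Article 7 is struck. Article 1 mentions Article 7 but its own obligation stands independently of Article 7, so Article 1 is not affected. Nothing else in the Agreement is defined by reference to Article 7. With no severability clause, the stated default rule severs what cannot stand and enforces each remaining provision that can operate on its own. That leaves Article 1, Article 2, Article 3, Article 4, Article 5, and Article 6 in effect.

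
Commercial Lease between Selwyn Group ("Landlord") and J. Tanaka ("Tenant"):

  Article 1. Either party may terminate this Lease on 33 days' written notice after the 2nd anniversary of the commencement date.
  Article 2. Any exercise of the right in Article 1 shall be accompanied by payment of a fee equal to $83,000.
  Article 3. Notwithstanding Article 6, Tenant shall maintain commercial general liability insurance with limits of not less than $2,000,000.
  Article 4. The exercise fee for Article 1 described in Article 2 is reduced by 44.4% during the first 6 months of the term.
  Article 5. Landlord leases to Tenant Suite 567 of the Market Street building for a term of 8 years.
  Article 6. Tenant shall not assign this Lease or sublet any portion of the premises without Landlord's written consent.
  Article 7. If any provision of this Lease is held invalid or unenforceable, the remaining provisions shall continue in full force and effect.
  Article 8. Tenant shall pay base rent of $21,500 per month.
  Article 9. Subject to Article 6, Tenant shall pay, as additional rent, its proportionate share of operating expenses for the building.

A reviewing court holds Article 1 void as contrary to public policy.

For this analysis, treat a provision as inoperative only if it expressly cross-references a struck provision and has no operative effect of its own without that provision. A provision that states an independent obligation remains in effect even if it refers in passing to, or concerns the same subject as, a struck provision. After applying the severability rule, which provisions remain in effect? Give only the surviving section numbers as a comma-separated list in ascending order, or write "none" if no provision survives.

Article 1 is struck. The only function of Article 2 is the exercise fee for Article 1, so it cannot stand once Article 1 is removed. Article 4 operates only by reference to Article 2, so it falls with Article 2. Under the severability clause in Article 7, the remaining provisions continue in force. That leaves Article 3, Article 5, Article 6, Article 7, Article 8, and Article 9 in effect.

3, 5, 6, 7, 8, 9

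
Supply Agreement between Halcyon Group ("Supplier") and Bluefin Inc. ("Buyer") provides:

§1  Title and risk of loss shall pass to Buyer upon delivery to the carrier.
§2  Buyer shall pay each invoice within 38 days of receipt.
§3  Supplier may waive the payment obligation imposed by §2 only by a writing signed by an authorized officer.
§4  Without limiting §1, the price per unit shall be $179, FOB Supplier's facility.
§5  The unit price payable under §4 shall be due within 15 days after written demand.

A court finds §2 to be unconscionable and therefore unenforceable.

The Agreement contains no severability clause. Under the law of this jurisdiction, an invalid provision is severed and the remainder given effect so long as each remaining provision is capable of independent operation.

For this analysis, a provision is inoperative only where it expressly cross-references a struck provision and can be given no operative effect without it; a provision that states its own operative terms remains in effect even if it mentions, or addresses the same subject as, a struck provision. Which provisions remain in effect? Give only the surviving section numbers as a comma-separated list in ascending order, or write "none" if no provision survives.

§2 is struck. The only function of §3 is the waiver condition for §2, so it cannot stand once §2 is removed. Under the stated default rule, only provisions that cannot operate independently fall away; the rest are enforced. That leaves §1, §4, and §5 in effect.

1, 4, 5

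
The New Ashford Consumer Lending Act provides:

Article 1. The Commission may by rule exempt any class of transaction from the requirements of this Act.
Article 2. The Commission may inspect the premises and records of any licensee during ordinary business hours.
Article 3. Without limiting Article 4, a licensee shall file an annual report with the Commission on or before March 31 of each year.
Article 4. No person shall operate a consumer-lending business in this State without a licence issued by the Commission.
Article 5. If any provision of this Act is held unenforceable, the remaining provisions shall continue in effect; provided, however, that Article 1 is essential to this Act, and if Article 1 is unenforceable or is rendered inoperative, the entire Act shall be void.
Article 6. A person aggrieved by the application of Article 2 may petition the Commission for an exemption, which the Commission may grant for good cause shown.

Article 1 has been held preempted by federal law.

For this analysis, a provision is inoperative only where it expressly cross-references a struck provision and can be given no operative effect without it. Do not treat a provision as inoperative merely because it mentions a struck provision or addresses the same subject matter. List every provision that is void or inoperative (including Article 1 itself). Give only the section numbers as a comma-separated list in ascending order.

1, 2, 3, 4, 5, 6

Article 1 is struck. No other provision's operative terms depend on Article 1. Article 5 makes Article 1 an essential term, and Article 1 is the provision held invalid; under Article 5, the entire Act is therefore void. No provision of the Act survives.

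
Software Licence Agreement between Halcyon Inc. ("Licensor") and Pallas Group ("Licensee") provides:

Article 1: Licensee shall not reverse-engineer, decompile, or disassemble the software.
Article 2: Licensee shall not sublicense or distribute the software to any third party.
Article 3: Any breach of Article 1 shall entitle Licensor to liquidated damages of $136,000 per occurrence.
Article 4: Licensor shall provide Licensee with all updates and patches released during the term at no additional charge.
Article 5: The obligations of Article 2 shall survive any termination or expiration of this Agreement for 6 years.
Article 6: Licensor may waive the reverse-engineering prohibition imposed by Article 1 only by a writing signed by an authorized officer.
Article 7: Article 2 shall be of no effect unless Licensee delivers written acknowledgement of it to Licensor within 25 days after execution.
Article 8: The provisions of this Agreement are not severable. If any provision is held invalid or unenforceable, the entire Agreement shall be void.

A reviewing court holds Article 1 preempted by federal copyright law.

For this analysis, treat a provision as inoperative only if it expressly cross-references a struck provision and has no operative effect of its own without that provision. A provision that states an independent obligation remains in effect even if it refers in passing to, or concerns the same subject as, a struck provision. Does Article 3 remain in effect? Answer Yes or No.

No

Article 1 is struck. Article 3 does nothing except set the liquidated-damages amount by reference to Article 1; with Article 1 gone it has no independent effect and is inoperative. The only function of Article 6 is the waiver condition for Article 1, so it cannot stand once Article 1 is removed. Article 8 provides that the Agreement is not severable, so the invalidity of any one provision voids the entire Agreement. No provision of the Agreement survives. Article 3 is among the inoperative provisions, so the answer is no.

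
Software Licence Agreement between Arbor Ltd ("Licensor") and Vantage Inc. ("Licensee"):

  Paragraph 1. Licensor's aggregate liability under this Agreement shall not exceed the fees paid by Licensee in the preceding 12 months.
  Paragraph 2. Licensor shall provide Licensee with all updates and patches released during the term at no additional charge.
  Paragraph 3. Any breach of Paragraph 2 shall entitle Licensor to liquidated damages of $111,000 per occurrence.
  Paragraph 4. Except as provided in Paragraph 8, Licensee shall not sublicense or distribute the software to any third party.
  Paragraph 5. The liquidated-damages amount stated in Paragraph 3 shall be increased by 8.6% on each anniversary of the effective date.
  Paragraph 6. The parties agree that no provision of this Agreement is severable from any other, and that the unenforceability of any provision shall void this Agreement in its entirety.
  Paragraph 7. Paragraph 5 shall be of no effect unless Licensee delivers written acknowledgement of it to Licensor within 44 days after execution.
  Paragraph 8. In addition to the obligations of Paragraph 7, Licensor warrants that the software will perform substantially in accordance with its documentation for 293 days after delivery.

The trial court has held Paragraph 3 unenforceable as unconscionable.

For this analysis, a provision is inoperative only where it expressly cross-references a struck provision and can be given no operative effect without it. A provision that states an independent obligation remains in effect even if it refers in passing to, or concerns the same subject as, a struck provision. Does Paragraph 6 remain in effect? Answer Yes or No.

No

Paragraph 3 is struck. Paragraph 5 has no operative effect of its own apart from Paragraph 3 and is therefore inoperative. Paragraph 7 has no operative effect of its own apart from Paragraph 5 and is therefore inoperative. Paragraph 6 provides that the Agreement is not severable, so the invalidity of any one provision voids the entire Agreement. No provision of the Agreement survives. Paragraph 6 is among the inoperative provisions, so the answer is no.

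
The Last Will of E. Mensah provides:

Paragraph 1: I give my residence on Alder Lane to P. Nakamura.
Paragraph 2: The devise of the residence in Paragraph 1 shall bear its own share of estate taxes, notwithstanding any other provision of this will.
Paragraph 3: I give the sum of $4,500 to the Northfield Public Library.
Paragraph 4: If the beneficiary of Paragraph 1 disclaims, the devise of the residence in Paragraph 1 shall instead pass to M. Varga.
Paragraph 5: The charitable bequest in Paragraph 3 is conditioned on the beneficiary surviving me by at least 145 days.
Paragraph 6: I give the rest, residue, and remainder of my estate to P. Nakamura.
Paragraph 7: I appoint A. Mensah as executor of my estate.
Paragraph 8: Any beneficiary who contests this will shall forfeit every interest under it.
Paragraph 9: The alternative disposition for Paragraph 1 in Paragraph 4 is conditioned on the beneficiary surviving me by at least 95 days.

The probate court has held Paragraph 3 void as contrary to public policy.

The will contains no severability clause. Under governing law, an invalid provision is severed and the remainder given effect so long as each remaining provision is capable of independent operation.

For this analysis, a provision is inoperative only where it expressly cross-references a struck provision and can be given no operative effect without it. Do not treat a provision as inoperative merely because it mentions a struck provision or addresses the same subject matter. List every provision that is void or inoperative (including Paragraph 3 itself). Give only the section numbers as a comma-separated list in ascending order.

3, 5

Paragraph 3 is struck. The only function of Paragraph 5 is the survivorship condition on Paragraph 3, so it cannot stand once Paragraph 3 is removed. Under the stated default rule, only provisions that cannot operate independently fall away; the rest are enforced. The provisions still in force are Paragraph 1, Paragraph 2, Paragraph 4, Paragraph 6, Paragraph 7, Paragraph 8, and Paragraph 9.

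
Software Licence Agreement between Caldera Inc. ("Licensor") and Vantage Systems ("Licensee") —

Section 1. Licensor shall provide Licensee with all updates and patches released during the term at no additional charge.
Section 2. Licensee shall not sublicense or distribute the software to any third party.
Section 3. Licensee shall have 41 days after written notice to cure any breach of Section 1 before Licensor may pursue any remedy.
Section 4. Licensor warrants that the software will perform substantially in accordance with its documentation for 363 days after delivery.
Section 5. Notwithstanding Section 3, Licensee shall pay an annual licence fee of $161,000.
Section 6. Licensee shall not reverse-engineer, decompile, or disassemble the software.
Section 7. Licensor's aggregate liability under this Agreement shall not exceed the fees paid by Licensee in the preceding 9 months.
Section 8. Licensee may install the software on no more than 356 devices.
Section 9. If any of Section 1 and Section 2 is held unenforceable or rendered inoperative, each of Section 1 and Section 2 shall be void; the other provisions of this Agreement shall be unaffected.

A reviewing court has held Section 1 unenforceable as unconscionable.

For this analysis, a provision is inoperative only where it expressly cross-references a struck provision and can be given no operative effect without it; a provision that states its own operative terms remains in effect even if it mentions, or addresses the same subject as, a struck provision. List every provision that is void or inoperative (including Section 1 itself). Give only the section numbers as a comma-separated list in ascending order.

1, 2, 3

Section 1 is struck. Section 3 has no operative effect of its own apart from Section 1 and is therefore inoperative. Section 5 mentions Section 3 but its own obligation stands independently of Section 3, so Section 5 is not affected. Section 9 declares Section 1 and Section 2 mutually dependent; since one of them has fallen, all of them are of no effect. That brings down Section 2 as well. The remainder continues in force under Section 9. The provisions still in force are Section 4, Section 5, Section 6, Section 7, Section 8, and Section 9.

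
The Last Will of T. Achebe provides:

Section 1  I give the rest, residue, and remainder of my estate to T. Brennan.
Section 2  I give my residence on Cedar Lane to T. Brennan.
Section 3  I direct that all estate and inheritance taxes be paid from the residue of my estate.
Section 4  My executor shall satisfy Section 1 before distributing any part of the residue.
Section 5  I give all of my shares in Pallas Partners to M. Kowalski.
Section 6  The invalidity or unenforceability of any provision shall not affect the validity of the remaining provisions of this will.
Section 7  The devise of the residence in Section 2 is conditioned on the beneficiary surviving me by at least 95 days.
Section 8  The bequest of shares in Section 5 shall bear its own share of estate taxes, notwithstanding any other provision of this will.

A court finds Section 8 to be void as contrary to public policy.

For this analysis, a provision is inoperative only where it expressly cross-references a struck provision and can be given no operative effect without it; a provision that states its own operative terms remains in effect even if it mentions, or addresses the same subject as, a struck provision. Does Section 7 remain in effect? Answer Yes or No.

Yes

Section 8 is struck. Nothing else in the will is defined by reference to Section 8. Under the severability clause in Section 6, the remaining provisions continue in force. The provisions still in force are Section 1, Section 2, Section 3, Section 4, Section 5, Section 6, and Section 7. Section 7 is among the surviving provisions, so the answer is yes.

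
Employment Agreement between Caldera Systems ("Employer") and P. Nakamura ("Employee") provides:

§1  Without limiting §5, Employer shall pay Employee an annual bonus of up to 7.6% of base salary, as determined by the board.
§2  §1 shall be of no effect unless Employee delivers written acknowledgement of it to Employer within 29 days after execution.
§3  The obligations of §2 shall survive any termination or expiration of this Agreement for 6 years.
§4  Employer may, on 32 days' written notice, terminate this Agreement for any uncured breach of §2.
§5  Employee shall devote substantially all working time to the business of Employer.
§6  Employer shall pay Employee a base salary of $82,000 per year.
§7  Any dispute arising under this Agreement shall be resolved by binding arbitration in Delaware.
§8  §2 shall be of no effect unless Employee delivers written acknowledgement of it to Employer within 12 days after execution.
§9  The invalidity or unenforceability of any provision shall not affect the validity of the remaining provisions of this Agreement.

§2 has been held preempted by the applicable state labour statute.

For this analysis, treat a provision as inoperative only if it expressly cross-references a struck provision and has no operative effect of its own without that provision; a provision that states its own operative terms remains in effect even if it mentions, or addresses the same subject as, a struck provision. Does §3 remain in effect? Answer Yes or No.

No

§2 is struck. §3 has no operative effect of its own apart from §2 and is therefore inoperative. §4 operates only by reference to §2, so it falls with §2. §8 has no operative effect of its own apart from §2 and is therefore inoperative. §9 is a severability clause and preserves every provision that can still be given independent effect. That leaves §1, §5, §6, §7, and §9 in effect. §3 is among the inoperative provisions, so the answer is no.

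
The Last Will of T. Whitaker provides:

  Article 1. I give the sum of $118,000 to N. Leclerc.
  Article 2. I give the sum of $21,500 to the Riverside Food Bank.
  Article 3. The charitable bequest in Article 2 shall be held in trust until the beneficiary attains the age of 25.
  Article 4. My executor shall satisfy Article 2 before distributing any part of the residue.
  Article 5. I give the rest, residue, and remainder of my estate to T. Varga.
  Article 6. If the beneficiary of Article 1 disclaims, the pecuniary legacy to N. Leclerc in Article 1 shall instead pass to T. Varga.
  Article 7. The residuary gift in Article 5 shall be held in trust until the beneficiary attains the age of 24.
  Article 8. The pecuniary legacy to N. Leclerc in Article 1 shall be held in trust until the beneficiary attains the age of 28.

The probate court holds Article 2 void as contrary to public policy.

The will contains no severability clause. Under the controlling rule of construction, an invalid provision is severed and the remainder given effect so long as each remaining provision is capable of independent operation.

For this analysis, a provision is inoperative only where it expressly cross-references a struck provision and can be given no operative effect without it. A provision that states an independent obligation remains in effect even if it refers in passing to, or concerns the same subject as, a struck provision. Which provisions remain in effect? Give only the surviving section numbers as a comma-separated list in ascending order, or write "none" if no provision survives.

1, 5, 6, 7, 8

Article 2 is struck. Article 3 has no operative effect of its own apart from Article 2 and is therefore inoperative. Article 4 merely fixes the priority direction for Article 2; with Article 2 gone it has nothing to operate on and falls away. Under the stated default rule, only provisions that cannot operate independently fall away; the rest are enforced. That leaves Article 1, Article 5, Article 6, Article 7, and Article 8 in effect.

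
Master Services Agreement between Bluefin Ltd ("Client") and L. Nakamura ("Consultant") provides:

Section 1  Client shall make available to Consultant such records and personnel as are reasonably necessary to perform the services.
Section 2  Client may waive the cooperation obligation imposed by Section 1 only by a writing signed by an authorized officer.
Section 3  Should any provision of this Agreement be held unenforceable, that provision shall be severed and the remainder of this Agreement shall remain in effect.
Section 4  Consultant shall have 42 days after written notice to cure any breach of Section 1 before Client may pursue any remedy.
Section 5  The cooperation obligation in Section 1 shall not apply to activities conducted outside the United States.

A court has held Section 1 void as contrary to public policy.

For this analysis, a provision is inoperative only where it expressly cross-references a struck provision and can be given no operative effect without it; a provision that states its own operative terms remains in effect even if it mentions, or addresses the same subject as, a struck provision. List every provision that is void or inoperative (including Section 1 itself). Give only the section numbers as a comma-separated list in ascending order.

1, 2, 4, 5

Section 1 is struck. The only function of Section 2 is the waiver condition for Section 1, so it cannot stand once Section 1 is removed. Section 4 has no operative effect of its own apart from Section 1 and is therefore inoperative. Section 5 has no operative effect of its own apart from Section 1 and is therefore inoperative. Under the severability clause in Section 3, the remaining provisions continue in force. Only Section 3 remains in effect.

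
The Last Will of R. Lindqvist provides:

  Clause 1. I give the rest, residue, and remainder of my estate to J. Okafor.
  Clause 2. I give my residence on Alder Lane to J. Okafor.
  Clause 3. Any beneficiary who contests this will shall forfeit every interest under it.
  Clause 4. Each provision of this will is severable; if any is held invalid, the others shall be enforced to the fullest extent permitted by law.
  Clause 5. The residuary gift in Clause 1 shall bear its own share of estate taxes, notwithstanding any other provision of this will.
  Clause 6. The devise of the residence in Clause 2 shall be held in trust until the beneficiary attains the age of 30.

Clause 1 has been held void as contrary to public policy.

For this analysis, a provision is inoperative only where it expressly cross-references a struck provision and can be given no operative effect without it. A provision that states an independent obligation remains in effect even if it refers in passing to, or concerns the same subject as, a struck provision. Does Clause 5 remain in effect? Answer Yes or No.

Clause 1 is struck. Clause 5 operates only by reference to Clause 1, so it falls with Clause 1. Under the severability clause in Clause 4, the remaining provisions continue in force. That leaves Clause 2, Clause 3, Clause 4, and Clause 6 in effect. Clause 5 is among the inoperative provisions, so the answer is no.

No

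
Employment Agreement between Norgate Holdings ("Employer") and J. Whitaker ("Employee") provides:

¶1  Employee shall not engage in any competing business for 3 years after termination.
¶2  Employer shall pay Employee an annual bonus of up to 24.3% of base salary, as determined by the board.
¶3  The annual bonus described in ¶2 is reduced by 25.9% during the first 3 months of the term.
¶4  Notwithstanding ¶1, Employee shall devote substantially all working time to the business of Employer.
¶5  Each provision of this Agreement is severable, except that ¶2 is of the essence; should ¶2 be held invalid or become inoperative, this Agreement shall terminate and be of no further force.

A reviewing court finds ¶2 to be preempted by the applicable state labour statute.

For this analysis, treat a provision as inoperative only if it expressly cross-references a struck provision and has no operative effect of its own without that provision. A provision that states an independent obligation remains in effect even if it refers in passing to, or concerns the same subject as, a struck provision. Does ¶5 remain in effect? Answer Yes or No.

¶2 is struck. ¶3 operates only by reference to ¶2, so it falls with ¶2. ¶5 makes ¶2 an essential term, and ¶2 is the provision held invalid; under ¶5, the entire Agreement is therefore void. No provision of the Agreement survives. ¶5 is among the inoperative provisions, so the answer is no.

No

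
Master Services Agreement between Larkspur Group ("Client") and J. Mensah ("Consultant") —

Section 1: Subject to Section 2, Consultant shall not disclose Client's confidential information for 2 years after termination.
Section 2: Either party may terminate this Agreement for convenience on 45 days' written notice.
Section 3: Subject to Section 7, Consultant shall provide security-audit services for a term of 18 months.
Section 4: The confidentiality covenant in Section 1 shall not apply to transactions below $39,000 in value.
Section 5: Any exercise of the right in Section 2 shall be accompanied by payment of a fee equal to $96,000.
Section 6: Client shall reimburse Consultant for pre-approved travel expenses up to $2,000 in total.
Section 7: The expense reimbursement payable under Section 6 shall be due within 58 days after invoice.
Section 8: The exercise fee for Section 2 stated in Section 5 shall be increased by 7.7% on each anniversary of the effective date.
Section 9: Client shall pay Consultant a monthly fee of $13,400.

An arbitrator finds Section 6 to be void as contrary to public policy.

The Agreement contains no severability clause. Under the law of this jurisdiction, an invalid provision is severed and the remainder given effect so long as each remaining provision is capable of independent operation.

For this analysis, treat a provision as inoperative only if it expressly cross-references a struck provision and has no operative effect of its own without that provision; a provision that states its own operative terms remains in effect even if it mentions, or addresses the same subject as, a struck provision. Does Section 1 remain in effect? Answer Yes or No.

Section 6 is struck. Section 7 operates only by reference to Section 6, so it falls with Section 6. Section 3 mentions Section 7 but its own obligation stands independently of Section 7, so Section 3 is not affected. Under the stated default rule, only provisions that cannot operate independently fall away; the rest are enforced. That leaves Section 1, Section 2, Section 3, Section 4, Section 5, Section 8, and Section 9 in effect. Section 1 is among the surviving provisions, so the answer is yes.

Yes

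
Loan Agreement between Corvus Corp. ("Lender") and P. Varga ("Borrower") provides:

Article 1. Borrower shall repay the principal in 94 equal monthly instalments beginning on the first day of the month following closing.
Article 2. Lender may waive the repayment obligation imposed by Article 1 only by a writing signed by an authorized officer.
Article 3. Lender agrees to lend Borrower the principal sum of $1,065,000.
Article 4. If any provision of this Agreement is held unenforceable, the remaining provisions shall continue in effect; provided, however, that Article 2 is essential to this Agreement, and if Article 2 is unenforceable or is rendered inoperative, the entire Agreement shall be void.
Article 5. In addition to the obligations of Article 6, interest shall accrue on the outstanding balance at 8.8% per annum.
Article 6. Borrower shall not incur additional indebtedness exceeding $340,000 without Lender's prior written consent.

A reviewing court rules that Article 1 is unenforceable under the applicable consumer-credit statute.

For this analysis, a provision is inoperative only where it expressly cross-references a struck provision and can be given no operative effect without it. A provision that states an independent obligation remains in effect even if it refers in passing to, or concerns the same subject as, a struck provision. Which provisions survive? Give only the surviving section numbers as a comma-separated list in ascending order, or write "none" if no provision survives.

Article 1 is struck. Article 2 merely fixes the waiver condition for Article 1; with Article 1 gone it has nothing to operate on and falls away. Article 4 makes Article 2 an essential term, and Article 2 has been rendered inoperative by the cascade; under Article 4, the entire Agreement is therefore void. No provision of the Agreement survives.

none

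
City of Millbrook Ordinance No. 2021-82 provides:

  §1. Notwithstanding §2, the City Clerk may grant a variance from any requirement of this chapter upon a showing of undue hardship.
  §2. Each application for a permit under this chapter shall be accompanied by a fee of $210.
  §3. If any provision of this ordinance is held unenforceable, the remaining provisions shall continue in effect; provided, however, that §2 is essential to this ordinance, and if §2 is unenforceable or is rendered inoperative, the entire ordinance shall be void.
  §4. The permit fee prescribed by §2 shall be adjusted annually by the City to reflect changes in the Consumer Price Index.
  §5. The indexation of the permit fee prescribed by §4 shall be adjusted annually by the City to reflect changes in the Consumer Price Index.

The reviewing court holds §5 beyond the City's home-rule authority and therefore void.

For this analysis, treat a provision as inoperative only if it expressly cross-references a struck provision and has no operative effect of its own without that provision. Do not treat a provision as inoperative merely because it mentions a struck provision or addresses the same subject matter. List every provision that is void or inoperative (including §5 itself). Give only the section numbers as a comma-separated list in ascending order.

5

§5 is struck. No other provision's operative terms depend on §5. §3 makes §2 an essential term, but §2 is unaffected, so the severability proviso in §3 preserves the remaining provisions. The provisions still in force are §1, §2, §3, and §4.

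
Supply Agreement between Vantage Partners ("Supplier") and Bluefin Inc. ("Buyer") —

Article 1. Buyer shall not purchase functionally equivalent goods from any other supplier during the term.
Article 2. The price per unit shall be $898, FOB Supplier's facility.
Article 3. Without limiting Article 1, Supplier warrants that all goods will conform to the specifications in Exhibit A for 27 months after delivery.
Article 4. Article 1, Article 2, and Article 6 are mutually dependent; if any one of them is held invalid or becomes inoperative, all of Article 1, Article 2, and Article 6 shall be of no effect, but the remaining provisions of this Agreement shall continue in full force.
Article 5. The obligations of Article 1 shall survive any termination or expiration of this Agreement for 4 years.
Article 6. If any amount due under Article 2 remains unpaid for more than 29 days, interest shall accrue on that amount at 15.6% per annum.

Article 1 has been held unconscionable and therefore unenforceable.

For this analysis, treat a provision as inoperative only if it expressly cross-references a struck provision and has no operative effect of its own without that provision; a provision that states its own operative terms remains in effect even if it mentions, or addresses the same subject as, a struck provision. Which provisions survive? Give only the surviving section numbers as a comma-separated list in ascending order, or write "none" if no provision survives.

3, 4

Article 1 is struck. The only function of Article 5 is the survival period for Article 1, so it cannot stand once Article 1 is removed. Although Article 3 refers to Article 1, its operative terms do not depend on Article 1, so it remains in effect. Article 4 declares Article 1, Article 2, and Article 6 mutually dependent; since one of them has fallen, all of them are of no effect. That brings down Article 2 and Article 6 as well. The remainder continues in force under Article 4. Article 3 and Article 4 remain in effect.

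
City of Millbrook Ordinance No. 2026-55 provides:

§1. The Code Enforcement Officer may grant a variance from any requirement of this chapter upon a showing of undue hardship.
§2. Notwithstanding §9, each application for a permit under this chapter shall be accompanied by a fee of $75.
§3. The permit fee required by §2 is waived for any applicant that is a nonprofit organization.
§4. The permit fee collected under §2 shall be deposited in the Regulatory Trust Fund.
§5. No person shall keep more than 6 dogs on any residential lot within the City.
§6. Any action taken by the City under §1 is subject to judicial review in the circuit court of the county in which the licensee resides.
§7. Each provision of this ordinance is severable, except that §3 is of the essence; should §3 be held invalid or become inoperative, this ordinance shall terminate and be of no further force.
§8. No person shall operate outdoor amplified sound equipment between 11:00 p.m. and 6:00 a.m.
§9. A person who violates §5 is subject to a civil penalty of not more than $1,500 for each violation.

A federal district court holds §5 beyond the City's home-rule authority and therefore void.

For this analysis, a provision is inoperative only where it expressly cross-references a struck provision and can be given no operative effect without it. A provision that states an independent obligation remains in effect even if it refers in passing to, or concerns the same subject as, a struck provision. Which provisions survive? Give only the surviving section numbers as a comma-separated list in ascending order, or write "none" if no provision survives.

1, 2, 3, 4, 6, 7, 8

§5 is struck. §9 merely fixes the civil penalty for violating §5; with §5 gone it has nothing to operate on and falls away. Although §2 refers to §9, its operative terms do not depend on §9, so it remains in effect. §7 makes §3 an essential term, but §3 is unaffected, so the severability proviso in §7 preserves the remaining provisions. That leaves §1, §2, §3, §4, §6, §7, and §8 in effect.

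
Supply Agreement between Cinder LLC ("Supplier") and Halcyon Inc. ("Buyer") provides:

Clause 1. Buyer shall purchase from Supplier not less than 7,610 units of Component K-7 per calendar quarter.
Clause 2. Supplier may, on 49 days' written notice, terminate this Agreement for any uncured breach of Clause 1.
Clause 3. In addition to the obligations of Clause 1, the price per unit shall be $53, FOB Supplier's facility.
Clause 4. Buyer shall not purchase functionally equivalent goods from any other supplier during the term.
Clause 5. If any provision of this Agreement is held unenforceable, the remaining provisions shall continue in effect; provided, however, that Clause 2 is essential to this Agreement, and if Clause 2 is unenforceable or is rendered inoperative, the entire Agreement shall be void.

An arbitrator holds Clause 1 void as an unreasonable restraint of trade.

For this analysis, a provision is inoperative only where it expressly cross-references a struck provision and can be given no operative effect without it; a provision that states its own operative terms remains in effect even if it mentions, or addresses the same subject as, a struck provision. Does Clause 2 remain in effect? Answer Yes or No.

No

Clause 1 is struck. Clause 2 operates only by reference to Clause 1, so it falls with Clause 1. Clause 5 makes Clause 2 an essential term, and Clause 2 has been rendered inoperative by the cascade; under Clause 5, the entire Agreement is therefore void. No provision of the Agreement survives. Clause 2 is among the inoperative provisions, so the answer is no.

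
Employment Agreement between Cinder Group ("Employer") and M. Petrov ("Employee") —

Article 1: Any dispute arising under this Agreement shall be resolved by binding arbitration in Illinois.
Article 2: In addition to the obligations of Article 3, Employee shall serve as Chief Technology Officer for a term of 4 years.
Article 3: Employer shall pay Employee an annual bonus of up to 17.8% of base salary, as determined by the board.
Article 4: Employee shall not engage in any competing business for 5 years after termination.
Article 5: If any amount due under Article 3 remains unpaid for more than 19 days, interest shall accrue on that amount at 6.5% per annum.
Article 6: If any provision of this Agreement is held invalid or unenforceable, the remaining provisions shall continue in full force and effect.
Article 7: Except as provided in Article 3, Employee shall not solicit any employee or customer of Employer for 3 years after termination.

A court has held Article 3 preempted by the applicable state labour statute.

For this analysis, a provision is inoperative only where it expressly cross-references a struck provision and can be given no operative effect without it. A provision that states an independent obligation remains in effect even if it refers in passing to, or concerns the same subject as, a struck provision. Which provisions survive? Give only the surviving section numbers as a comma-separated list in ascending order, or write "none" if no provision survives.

1, 2, 4, 6, 7

Article 3 is struck. Article 5 has no operative effect of its own apart from Article 3 and is therefore inoperative. Although Article 7 refers to Article 3, its operative terms do not depend on Article 3, so it remains in effect. Article 2 mentions Article 3 but its own obligation stands independently of Article 3, so Article 2 is not affected. Under the severability clause in Article 6, the remaining provisions continue in force. The provisions still in force are Article 1, Article 2, Article 4, Article 6, and Article 7.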